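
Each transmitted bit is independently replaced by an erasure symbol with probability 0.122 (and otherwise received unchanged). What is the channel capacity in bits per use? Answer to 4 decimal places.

Binary erasure channel: capacity C = 1 − ε.
C = 1 − 0.122 = 0.8780 bits per channel use.

0.8780 bits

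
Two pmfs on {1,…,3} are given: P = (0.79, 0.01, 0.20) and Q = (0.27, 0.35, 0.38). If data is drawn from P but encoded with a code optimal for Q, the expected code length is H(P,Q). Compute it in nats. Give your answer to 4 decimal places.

H(P,Q) = −Σ p·ln q.
  −0.79·ln(0.27) = 1.03437
  −0.01·ln(0.35) = 0.01050
  −0.20·ln(0.38) = 0.19352
H(P,Q) = 1.2384 nats.

1.2384 nats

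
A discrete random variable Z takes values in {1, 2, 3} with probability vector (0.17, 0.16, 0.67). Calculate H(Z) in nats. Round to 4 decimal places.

H(Z) = −Σ p·ln p.
  −(0.17)·ln(0.17) = 0.30123
  −(0.16)·ln(0.16) = 0.29321
  −(0.67)·ln(0.67) = 0.26832
Sum: 0.30123 + 0.29321 + 0.26832 = 0.8628 nats.

0.8628 nats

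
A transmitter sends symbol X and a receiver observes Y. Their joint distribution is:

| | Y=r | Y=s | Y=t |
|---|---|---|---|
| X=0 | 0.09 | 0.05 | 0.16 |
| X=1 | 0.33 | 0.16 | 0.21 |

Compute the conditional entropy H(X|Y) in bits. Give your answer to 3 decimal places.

Marginals: p(X) = (0.3000, 0.7000), p(Y) = (0.4200, 0.2100, 0.3700).
H(X|Y) = Σ p(Y) · H(X|Y=·).
  Y=r: p=0.4200, H(X|Y=r) = 0.7496
  Y=s: p=0.2100, H(X|Y=s) = 0.7919
  Y=t: p=0.3700, H(X|Y=t) = 0.9868
Weighted sum = 0.846 bits.

0.846 bits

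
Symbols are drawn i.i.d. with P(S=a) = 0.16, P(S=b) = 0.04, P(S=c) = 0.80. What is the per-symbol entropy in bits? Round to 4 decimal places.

0.8663 bits

H(S) = −Σ p·log₂ p.
  −(0.16)·log₂(0.16) = 0.42302
  −(0.04)·log₂(0.04) = 0.18575
  −(0.80)·log₂(0.80) = 0.25754
Sum: 0.42302 + 0.18575 + 0.25754 = 0.8663 bits.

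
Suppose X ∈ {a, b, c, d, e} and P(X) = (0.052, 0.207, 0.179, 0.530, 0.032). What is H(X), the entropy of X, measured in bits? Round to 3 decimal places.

H(X) = −Σ p·log₂ p.
  −(0.052)·log₂(0.052) = 0.2218
  −(0.207)·log₂(0.207) = 0.4704
  −(0.179)·log₂(0.179) = 0.4443
  −(0.530)·log₂(0.530) = 0.4854
  −(0.032)·log₂(0.032) = 0.1589
Sum: 0.2218 + 0.4704 + 0.4443 + 0.4854 + 0.1589 = 1.781 bits.

1.781 bits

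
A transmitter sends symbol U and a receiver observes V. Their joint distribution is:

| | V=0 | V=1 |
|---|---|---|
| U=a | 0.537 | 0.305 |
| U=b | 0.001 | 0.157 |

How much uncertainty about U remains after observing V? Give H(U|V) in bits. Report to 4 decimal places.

0.4377 bits

Marginals: p(U) = (0.8420, 0.1580), p(V) = (0.5380, 0.4620).
H(U|V) = Σ p(V) · H(U|V=·).
  V=0: p=0.5380, H(U|V=0) = 0.0195
  V=1: p=0.4620, H(U|V=1) = 0.9247
Weighted sum = 0.4377 bits.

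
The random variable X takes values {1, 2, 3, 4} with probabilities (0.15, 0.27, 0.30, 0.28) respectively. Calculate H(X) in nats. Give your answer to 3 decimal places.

H(X) = −Σ p·ln p.
  −(0.15)·ln(0.15) = 0.2846
  −(0.27)·ln(0.27) = 0.3535
  −(0.30)·ln(0.30) = 0.3612
  −(0.28)·ln(0.28) = 0.3564
Sum: 0.2846 + 0.3535 + 0.3612 + 0.3564 = 1.356 nats.

1.356 nats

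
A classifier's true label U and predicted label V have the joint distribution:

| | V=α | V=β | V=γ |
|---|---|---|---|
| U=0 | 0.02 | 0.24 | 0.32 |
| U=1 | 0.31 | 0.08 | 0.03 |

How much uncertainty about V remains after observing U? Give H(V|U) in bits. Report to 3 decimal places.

Chain rule: H(V|U) = H(U,V) − H(U).
Marginals: p(U) = (0.5800, 0.4200), p(V) = (0.3300, 0.3200, 0.3500).
H(U,V) = 2.1001 bits; H(U) = 0.9815 bits.
H(V|U) = 2.1001 − 0.9815 = 1.119 bits.

1.119 bits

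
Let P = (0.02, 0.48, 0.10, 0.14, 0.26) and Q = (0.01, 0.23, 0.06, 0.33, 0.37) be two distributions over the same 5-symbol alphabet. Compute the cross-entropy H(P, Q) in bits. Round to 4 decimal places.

2.1534 bits

H(P,Q) = −Σ p·log₂ q.
  −0.02·log₂(0.01) = 0.13288
  −0.48·log₂(0.23) = 1.01774
  −0.10·log₂(0.06) = 0.40589
  −0.14·log₂(0.33) = 0.22392
  −0.26·log₂(0.37) = 0.37294
H(P,Q) = 2.1534 bits.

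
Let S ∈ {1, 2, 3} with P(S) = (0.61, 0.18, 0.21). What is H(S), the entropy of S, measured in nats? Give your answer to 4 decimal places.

H(S) = −Σ p·ln p.
  −(0.61)·ln(0.61) = 0.30152
  −(0.18)·ln(0.18) = 0.30866
  −(0.21)·ln(0.21) = 0.32774
Sum: 0.30152 + 0.30866 + 0.32774 = 0.9379 nats.

0.9379 nats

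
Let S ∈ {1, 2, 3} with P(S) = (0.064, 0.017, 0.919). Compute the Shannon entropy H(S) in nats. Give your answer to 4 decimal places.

0.3228 nats

H(S) = −Σ p·ln p.
  −(0.064)·ln(0.064) = 0.17593
  −(0.017)·ln(0.017) = 0.06927
  −(0.919)·ln(0.919) = 0.07763
Sum: 0.17593 + 0.06927 + 0.07763 = 0.3228 nats.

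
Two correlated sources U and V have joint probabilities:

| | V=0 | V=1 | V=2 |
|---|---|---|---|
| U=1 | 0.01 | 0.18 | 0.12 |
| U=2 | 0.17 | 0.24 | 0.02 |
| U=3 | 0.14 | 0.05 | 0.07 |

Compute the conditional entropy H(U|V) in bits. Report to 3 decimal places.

Marginals: p(U) = (0.3100, 0.4300, 0.2600), p(V) = (0.3200, 0.4700, 0.2100).
H(U|V) = Σ p(V) · H(U|V=·).
  V=0: p=0.3200, H(U|V=0) = 1.1628
  V=1: p=0.4700, H(U|V=1) = 1.3693
  V=2: p=0.2100, H(U|V=2) = 1.3127
Weighted sum = 1.291 bits.

1.291 bits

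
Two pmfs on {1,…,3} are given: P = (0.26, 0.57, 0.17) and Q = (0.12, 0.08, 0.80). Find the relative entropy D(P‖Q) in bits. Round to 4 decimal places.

1.5249 bits

D(P‖Q) = Σ p·log₂(p/q).
  0.26·log₂(0.26/0.12) = 0.29002
  0.57·log₂(0.57/0.08) = 1.61475
  0.17·log₂(0.17/0.80) = -0.37986
D(P‖Q) = 1.5249 bits.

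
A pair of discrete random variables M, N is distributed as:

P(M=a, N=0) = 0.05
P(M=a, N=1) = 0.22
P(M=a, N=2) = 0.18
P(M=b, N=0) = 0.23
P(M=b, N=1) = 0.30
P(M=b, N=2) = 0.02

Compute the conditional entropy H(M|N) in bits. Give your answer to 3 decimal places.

Marginals: p(M) = (0.4500, 0.5500), p(N) = (0.2800, 0.5200, 0.2000).
H(M|N) = Σ p(N) · H(M|N=·).
  N=0: p=0.2800, H(M|N=0) = 0.6769
  N=1: p=0.5200, H(M|N=1) = 0.9829
  N=2: p=0.2000, H(M|N=2) = 0.4690
Weighted sum = 0.794 bits.

0.794 bits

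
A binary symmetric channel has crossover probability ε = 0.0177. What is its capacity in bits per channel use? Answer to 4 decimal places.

0.8717 bits

Binary symmetric channel: C = 1 − h₂(ε) where h₂ is the binary entropy function.
h₂(0.0177) = −0.0177·log₂0.0177 − 0.9823·log₂0.9823 = 0.1283.
C = 1 − 0.1283 = 0.8717 bits per channel use.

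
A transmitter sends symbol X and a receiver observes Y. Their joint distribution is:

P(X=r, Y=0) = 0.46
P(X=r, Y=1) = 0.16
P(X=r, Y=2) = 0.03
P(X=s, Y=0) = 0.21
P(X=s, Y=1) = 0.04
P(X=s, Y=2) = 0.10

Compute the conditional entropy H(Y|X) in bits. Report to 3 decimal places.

1.147 bits

Marginals: p(X) = (0.6500, 0.3500), p(Y) = (0.6700, 0.2000, 0.1300).
H(Y|X) = Σ p(X) · H(Y|X=·).
  X=r: p=0.6500, H(Y|X=r) = 1.0556
  X=s: p=0.3500, H(Y|X=s) = 1.3162
Weighted sum = 1.147 bits.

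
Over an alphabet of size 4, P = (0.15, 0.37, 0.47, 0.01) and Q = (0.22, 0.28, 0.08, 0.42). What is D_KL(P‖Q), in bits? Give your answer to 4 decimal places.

1.2126 bits

D(P‖Q) = Σ p·log₂(p/q).
  0.15·log₂(0.15/0.22) = -0.08288
  0.37·log₂(0.37/0.28) = 0.14878
  0.47·log₂(0.47/0.08) = 1.20066
  0.01·log₂(0.01/0.42) = -0.05392
D(P‖Q) = 1.2126 bits.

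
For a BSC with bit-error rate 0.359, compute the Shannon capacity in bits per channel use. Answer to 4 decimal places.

0.0582 bits

Binary symmetric channel: C = 1 − h₂(ε) where h₂ is the binary entropy function.
h₂(0.359) = −0.359·log₂0.359 − 0.641·log₂0.641 = 0.9418.
C = 1 − 0.9418 = 0.0582 bits per channel use.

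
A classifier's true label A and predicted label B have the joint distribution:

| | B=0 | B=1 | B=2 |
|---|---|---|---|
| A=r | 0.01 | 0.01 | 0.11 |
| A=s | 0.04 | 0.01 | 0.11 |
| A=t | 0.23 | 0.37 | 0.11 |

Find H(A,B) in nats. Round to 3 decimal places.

1.701 nats

H(A,B) = −Σ p(x,y)·ln p(x,y) over all 9 cells.
  cell (r,0): −0.01·ln0.01 = 0.0461
  cell (r,1): −0.01·ln0.01 = 0.0461
  cell (r,2): −0.11·ln0.11 = 0.2428
  cell (s,0): −0.04·ln0.04 = 0.1288
  cell (s,1): −0.01·ln0.01 = 0.0461
  cell (s,2): −0.11·ln0.11 = 0.2428
  cell (t,0): −0.23·ln0.23 = 0.3380
  cell (t,1): −0.37·ln0.37 = 0.3679
  cell (t,2): −0.11·ln0.11 = 0.2428
Sum = 1.701 nats.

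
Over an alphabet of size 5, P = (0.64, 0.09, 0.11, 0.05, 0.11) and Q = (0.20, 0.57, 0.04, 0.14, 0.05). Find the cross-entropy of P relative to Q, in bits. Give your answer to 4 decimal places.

H(P,Q) = −Σ p·log₂ q.
  −0.64·log₂(0.20) = 1.48603
  −0.09·log₂(0.57) = 0.07299
  −0.11·log₂(0.04) = 0.51082
  −0.05·log₂(0.14) = 0.14183
  −0.11·log₂(0.05) = 0.47541
H(P,Q) = 2.6871 bits.

2.6871 bits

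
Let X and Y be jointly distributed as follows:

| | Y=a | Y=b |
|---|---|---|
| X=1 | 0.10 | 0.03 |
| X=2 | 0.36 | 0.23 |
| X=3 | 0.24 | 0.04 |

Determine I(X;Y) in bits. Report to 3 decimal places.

0.045 bits

Marginals: p(X) = (0.1300, 0.5900, 0.2800), p(Y) = (0.7000, 0.3000).
I(X;Y) = Σ p(x,y)·log₂[p(x,y)/(p(x)p(y))].
  (1,a): 0.10·log₂(1.0989) = 0.0136
  (1,b): 0.03·log₂(0.7692) = -0.0114
  (2,a): 0.36·log₂(0.8717) = -0.0713
  (2,b): 0.23·log₂(1.2994) = 0.0869
  (3,a): 0.24·log₂(1.2245) = 0.0701
  (3,b): 0.04·log₂(0.4762) = -0.0428
Sum = 0.045 bits.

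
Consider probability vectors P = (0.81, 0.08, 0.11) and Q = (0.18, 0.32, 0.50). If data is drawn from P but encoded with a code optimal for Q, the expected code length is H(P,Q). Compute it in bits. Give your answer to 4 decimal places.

2.2454 bits

H(P,Q) = −Σ p·log₂ q.
  −0.81·log₂(0.18) = 2.00388
  −0.08·log₂(0.32) = 0.13151
  −0.11·log₂(0.50) = 0.11000
H(P,Q) = 2.2454 bits.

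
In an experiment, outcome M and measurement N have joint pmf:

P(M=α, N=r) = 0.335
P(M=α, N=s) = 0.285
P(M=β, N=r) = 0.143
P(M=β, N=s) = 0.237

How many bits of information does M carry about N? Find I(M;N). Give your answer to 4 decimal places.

Marginals: p(M) = (0.6200, 0.3800), p(N) = (0.4780, 0.5220).
I(M;N) = Σ p(x,y)·log₂[p(x,y)/(p(x)p(y))].
  (α,r): 0.335·log₂(1.1304) = 0.05923
  (α,s): 0.285·log₂(0.8806) = -0.05228
  (β,r): 0.143·log₂(0.7873) = -0.04934
  (β,s): 0.237·log₂(1.1948) = 0.06085
Sum = 0.0185 bits.

0.0185 bits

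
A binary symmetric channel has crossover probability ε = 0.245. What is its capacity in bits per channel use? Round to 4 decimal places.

Binary symmetric channel: C = 1 − h₂(ε) where h₂ is the binary entropy function.
h₂(0.245) = −0.245·log₂0.245 − 0.755·log₂0.755 = 0.8033.
C = 1 − 0.8033 = 0.1967 bits per channel use.

0.1967 bits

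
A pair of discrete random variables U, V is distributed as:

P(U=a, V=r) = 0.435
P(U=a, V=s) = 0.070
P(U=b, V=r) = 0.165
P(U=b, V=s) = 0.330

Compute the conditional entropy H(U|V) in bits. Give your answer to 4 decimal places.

Chain rule: H(U|V) = H(U,V) − H(V).
Marginals: p(U) = (0.5050, 0.4950), p(V) = (0.6000, 0.4000).
H(U,V) = 1.7477 bits; H(V) = 0.9710 bits.
H(U|V) = 1.7477 − 0.9710 = 0.7767 bits.

0.7767 bits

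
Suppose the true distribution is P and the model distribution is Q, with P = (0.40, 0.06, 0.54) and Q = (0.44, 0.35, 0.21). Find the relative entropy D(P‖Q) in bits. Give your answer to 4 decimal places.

D(P‖Q) = Σ p·log₂(p/q).
  0.40·log₂(0.40/0.44) = -0.05500
  0.06·log₂(0.06/0.35) = -0.15266
  0.54·log₂(0.54/0.21) = 0.73579
D(P‖Q) = 0.5281 bits.

0.5281 bits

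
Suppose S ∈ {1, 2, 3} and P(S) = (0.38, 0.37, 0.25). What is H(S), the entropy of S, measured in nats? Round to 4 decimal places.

1.0821 nats

H(S) = −Σ p·ln p.
  −(0.38)·ln(0.38) = 0.36768
  −(0.37)·ln(0.37) = 0.36787
  −(0.25)·ln(0.25) = 0.34657
Sum: 0.36768 + 0.36787 + 0.34657 = 1.0821 nats.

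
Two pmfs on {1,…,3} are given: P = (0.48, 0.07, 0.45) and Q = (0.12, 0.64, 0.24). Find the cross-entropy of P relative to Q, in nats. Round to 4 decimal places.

1.6912 nats

H(P,Q) = −Σ p·ln q.
  −0.48·ln(0.12) = 1.01773
  −0.07·ln(0.64) = 0.03124
  −0.45·ln(0.24) = 0.64220
H(P,Q) = 1.6912 nats.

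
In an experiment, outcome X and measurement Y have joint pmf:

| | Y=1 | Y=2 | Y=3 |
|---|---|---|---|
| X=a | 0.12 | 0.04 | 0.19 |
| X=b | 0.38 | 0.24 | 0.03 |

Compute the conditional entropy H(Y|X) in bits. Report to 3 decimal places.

1.250 bits

Marginals: p(X) = (0.3500, 0.6500), p(Y) = (0.5000, 0.2800, 0.2200).
H(Y|X) = Σ p(X) · H(Y|X=·).
  X=a: p=0.3500, H(Y|X=a) = 1.3656
  X=b: p=0.6500, H(Y|X=b) = 1.1883
Weighted sum = 1.250 bits.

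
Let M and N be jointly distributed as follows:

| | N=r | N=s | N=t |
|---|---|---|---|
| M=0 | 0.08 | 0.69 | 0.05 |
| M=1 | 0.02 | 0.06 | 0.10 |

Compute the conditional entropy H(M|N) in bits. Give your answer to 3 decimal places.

0.512 bits

Marginals: p(M) = (0.8200, 0.1800), p(N) = (0.1000, 0.7500, 0.1500).
H(M|N) = Σ p(N) · H(M|N=·).
  N=r: p=0.1000, H(M|N=r) = 0.7219
  N=s: p=0.7500, H(M|N=s) = 0.4022
  N=t: p=0.1500, H(M|N=t) = 0.9183
Weighted sum = 0.512 bits.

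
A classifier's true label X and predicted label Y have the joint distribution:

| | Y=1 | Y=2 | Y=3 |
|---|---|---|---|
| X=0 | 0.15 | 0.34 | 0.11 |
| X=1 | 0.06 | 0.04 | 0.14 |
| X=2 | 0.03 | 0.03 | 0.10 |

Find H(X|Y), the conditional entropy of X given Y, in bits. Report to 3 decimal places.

Marginals: p(X) = (0.6000, 0.2400, 0.1600), p(Y) = (0.2400, 0.4100, 0.3500).
H(X|Y) = Σ p(Y) · H(X|Y=·).
  Y=1: p=0.2400, H(X|Y=1) = 1.2988
  Y=2: p=0.4100, H(X|Y=2) = 0.8276
  Y=3: p=0.3500, H(X|Y=3) = 1.5700
Weighted sum = 1.201 bits.

1.201 bits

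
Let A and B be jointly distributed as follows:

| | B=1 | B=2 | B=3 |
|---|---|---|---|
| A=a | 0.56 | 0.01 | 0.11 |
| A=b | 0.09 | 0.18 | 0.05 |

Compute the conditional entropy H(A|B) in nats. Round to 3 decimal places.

0.400 nats

Marginals: p(A) = (0.6800, 0.3200), p(B) = (0.6500, 0.1900, 0.1600).
H(A|B) = Σ p(B) · H(A|B=·).
  B=1: p=0.6500, H(A|B=1) = 0.4022
  B=2: p=0.1900, H(A|B=2) = 0.2062
  B=3: p=0.1600, H(A|B=3) = 0.6211
Weighted sum = 0.400 nats.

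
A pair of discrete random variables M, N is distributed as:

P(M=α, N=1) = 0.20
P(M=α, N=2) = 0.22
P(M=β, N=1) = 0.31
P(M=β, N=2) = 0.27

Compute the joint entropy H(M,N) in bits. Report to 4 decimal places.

1.9788 bits

H(M,N) = −Σ p(x,y)·log₂ p(x,y) over all 4 cells.
  cell (α,1): −0.20·log₂0.20 = 0.46439
  cell (α,2): −0.22·log₂0.22 = 0.48057
  cell (β,1): −0.31·log₂0.31 = 0.52379
  cell (β,2): −0.27·log₂0.27 = 0.51002
Sum = 1.9788 bits.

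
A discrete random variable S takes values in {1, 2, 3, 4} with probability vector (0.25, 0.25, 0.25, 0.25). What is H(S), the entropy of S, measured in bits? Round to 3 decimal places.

H(S) = −Σ p·log₂ p.
  −(0.25)·log₂(0.25) = 0.5000
  −(0.25)·log₂(0.25) = 0.5000
  −(0.25)·log₂(0.25) = 0.5000
  −(0.25)·log₂(0.25) = 0.5000
Sum: 0.5000 + 0.5000 + 0.5000 + 0.5000 = 2.000 bits.

2.000 bits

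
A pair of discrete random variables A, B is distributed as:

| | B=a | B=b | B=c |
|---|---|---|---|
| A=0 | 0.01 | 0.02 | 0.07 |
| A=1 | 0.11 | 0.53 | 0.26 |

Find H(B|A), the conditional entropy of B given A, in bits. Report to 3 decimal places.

Marginals: p(A) = (0.1000, 0.9000), p(B) = (0.1200, 0.5500, 0.3300).
H(B|A) = Σ p(A) · H(B|A=·).
  A=0: p=0.1000, H(B|A=0) = 1.1568
  A=1: p=0.9000, H(B|A=1) = 1.3380
Weighted sum = 1.320 bits.

1.320 bits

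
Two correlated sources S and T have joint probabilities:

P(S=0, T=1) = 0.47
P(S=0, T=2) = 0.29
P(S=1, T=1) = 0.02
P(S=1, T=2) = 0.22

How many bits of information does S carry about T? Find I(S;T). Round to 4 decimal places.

Marginals: p(S) = (0.7600, 0.2400), p(T) = (0.4900, 0.5100).
I(S;T) = Σ p(x,y)·log₂[p(x,y)/(p(x)p(y))].
  (0,1): 0.47·log₂(1.2621) = 0.15783
  (0,2): 0.29·log₂(0.7482) = -0.12137
  (1,1): 0.02·log₂(0.1701) = -0.05112
  (1,2): 0.22·log₂(1.7974) = 0.18610
Sum = 0.1714 bits.

0.1714 bits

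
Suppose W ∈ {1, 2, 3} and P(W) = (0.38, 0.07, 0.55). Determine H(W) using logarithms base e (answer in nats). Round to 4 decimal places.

H(W) = −Σ p·ln p.
  −(0.38)·ln(0.38) = 0.36768
  −(0.07)·ln(0.07) = 0.18615
  −(0.55)·ln(0.55) = 0.32881
Sum: 0.36768 + 0.18615 + 0.32881 = 0.8826 nats.

0.8826 nats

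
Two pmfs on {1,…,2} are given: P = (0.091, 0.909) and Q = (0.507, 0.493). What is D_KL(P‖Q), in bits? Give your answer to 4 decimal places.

0.5769 bits

D(P‖Q) = Σ p·log₂(p/q).
  0.091·log₂(0.091/0.507) = -0.22550
  0.909·log₂(0.909/0.493) = 0.80237
D(P‖Q) = 0.5769 bits.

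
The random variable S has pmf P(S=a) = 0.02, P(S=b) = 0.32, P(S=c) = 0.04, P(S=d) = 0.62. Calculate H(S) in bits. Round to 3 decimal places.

H(S) = −Σ p·log₂ p.
  −(0.02)·log₂(0.02) = 0.1129
  −(0.32)·log₂(0.32) = 0.5260
  −(0.04)·log₂(0.04) = 0.1858
  −(0.62)·log₂(0.62) = 0.4276
Sum: 0.1129 + 0.5260 + 0.1858 + 0.4276 = 1.252 bits.

1.252 bits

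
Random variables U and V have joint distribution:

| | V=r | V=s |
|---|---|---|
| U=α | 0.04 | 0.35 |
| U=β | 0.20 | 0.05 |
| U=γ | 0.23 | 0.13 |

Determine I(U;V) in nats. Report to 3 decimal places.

Marginals: p(U) = (0.3900, 0.2500, 0.3600), p(V) = (0.4700, 0.5300).
I(U;V) = Σ p(x,y)·ln[p(x,y)/(p(x)p(y))].
  (α,r): 0.04·ln(0.2182) = -0.0609
  (α,s): 0.35·ln(1.6933) = 0.1843
  (β,r): 0.20·ln(1.7021) = 0.1064
  (β,s): 0.05·ln(0.3774) = -0.0487
  (γ,r): 0.23·ln(1.3593) = 0.0706
  (γ,s): 0.13·ln(0.6813) = -0.0499
Sum = 0.202 nats.

0.202 nats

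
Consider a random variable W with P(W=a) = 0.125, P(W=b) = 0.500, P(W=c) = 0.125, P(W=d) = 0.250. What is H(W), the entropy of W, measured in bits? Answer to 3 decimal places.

1.750 bits

H(W) = −Σ p·log₂ p.
  −(0.125)·log₂(0.125) = 0.3750
  −(0.500)·log₂(0.500) = 0.5000
  −(0.125)·log₂(0.125) = 0.3750
  −(0.250)·log₂(0.250) = 0.5000
Sum: 0.3750 + 0.5000 + 0.3750 + 0.5000 = 1.750 bits.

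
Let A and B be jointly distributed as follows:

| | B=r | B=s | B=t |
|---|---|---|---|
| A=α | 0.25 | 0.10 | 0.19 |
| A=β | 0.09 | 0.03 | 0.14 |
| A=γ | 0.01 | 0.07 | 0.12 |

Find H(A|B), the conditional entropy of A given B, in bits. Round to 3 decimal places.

Chain rule: H(A|B) = H(A,B) − H(B).
Marginals: p(A) = (0.5400, 0.2600, 0.2000), p(B) = (0.3500, 0.2000, 0.4500).
H(A,B) = 2.8510 bits; H(B) = 1.5129 bits.
H(A|B) = 2.8510 − 1.5129 = 1.338 bits.

1.338 bits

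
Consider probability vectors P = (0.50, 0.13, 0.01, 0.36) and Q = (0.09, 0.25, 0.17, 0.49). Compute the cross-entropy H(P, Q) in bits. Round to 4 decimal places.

2.3930 bits

H(P,Q) = −Σ p·log₂ q.
  −0.50·log₂(0.09) = 1.73697
  −0.13·log₂(0.25) = 0.26000
  −0.01·log₂(0.17) = 0.02556
  −0.36·log₂(0.49) = 0.37049
H(P,Q) = 2.3930 bits.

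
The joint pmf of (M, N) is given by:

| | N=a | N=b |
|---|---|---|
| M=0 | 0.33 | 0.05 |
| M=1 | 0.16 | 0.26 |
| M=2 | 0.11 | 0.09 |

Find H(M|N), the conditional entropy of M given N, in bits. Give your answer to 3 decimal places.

Chain rule: H(M|N) = H(M,N) − H(N).
Marginals: p(M) = (0.3800, 0.4200, 0.2000), p(N) = (0.6000, 0.4000).
H(M,N) = 2.3352 bits; H(N) = 0.9710 bits.
H(M|N) = 2.3352 − 0.9710 = 1.364 bits.

1.364 bits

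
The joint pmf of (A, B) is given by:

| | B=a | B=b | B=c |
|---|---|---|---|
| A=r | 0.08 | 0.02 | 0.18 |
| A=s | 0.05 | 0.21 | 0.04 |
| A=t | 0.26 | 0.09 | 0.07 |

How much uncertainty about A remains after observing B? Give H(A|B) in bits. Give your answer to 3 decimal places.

1.237 bits

Chain rule: H(A|B) = H(A,B) − H(B).
Marginals: p(A) = (0.2800, 0.3000, 0.4200), p(B) = (0.3900, 0.3200, 0.2900).
H(A,B) = 2.8109 bits; H(B) = 1.5737 bits.
H(A|B) = 2.8109 − 1.5737 = 1.237 bits.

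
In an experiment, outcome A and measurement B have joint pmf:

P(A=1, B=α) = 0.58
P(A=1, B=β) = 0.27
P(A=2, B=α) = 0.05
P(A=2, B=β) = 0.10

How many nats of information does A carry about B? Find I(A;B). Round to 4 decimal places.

Marginals: p(A) = (0.8500, 0.1500), p(B) = (0.6300, 0.3700).
I(A;B) = Σ p(x,y)·ln[p(x,y)/(p(x)p(y))].
  (1,α): 0.58·ln(1.0831) = 0.04630
  (1,β): 0.27·ln(0.8585) = -0.04119
  (2,α): 0.05·ln(0.5291) = -0.03183
  (2,β): 0.10·ln(1.8018) = 0.05888
Sum = 0.0322 nats.

0.0322 nats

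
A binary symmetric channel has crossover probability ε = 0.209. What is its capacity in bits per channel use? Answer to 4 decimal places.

0.2604 bits

Binary symmetric channel: C = 1 − h₂(ε) where h₂ is the binary entropy function.
h₂(0.209) = −0.209·log₂0.209 − 0.791·log₂0.791 = 0.7396.
C = 1 − 0.7396 = 0.2604 bits per channel use.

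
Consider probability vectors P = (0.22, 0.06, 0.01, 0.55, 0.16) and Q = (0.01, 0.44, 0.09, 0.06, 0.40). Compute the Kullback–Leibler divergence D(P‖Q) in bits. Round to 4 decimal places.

2.3234 bits

D(P‖Q) = Σ p·log₂(p/q).
  0.22·log₂(0.22/0.01) = 0.98107
  0.06·log₂(0.06/0.44) = -0.17247
  0.01·log₂(0.01/0.09) = -0.03170
  0.55·log₂(0.55/0.06) = 1.75802
  0.16·log₂(0.16/0.40) = -0.21151
D(P‖Q) = 2.3234 bits.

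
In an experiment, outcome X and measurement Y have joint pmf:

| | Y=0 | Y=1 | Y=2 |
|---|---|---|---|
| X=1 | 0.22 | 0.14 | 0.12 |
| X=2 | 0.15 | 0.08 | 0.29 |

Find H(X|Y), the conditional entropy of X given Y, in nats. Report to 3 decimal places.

Chain rule: H(X|Y) = H(X,Y) − H(Y).
Marginals: p(X) = (0.4800, 0.5200), p(Y) = (0.3700, 0.2200, 0.4100).
H(X,Y) = 1.7084 nats; H(Y) = 1.0665 nats.
H(X|Y) = 1.7084 − 1.0665 = 0.642 nats.

0.642 nats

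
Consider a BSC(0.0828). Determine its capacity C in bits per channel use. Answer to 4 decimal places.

Binary symmetric channel: C = 1 − h₂(ε) where h₂ is the binary entropy function.
h₂(0.0828) = −0.0828·log₂0.0828 − 0.9172·log₂0.9172 = 0.4120.
C = 1 − 0.4120 = 0.5880 bits per channel use.

0.5880 bits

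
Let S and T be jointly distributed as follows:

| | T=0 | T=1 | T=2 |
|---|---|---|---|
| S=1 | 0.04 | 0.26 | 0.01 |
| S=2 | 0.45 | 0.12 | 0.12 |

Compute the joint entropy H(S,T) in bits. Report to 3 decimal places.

2.010 bits

H(S,T) = −Σ p(x,y)·log₂ p(x,y) over all 6 cells.
  cell (1,0): −0.04·log₂0.04 = 0.1858
  cell (1,1): −0.26·log₂0.26 = 0.5053
  cell (1,2): −0.01·log₂0.01 = 0.0664
  cell (2,0): −0.45·log₂0.45 = 0.5184
  cell (2,1): −0.12·log₂0.12 = 0.3671
  cell (2,2): −0.12·log₂0.12 = 0.3671
Sum = 2.010 bits.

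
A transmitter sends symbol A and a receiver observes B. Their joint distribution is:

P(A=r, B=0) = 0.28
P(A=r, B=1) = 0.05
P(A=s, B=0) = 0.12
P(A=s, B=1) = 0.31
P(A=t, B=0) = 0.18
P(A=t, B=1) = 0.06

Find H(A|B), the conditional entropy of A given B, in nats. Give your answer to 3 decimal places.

0.921 nats

Marginals: p(A) = (0.3300, 0.4300, 0.2400), p(B) = (0.5800, 0.4200).
H(A|B) = Σ p(B) · H(A|B=·).
  B=0: p=0.5800, H(A|B=0) = 1.0407
  B=1: p=0.4200, H(A|B=1) = 0.7555
Weighted sum = 0.921 nats.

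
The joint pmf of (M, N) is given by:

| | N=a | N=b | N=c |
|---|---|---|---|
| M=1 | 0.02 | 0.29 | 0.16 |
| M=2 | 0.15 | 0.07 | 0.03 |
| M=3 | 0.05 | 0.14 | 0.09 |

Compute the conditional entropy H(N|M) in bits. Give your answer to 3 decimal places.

1.284 bits

Chain rule: H(N|M) = H(M,N) − H(M).
Marginals: p(M) = (0.4700, 0.2500, 0.2800), p(N) = (0.2200, 0.5000, 0.2800).
H(M,N) = 2.8105 bits; H(M) = 1.5262 bits.
H(N|M) = 2.8105 − 1.5262 = 1.284 bits.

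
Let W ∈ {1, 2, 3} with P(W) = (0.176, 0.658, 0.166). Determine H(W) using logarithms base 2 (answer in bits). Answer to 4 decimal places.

H(W) = −Σ p·log₂ p.
  −(0.176)·log₂(0.176) = 0.44112
  −(0.658)·log₂(0.658) = 0.39733
  −(0.166)·log₂(0.166) = 0.43006
Sum: 0.44112 + 0.39733 + 0.43006 = 1.2685 bits.

1.2685 bits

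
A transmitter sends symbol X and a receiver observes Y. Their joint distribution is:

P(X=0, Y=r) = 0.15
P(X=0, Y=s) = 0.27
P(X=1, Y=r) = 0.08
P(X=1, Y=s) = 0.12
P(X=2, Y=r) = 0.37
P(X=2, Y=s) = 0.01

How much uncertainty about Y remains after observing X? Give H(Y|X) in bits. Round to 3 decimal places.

0.656 bits

Marginals: p(X) = (0.4200, 0.2000, 0.3800), p(Y) = (0.6000, 0.4000).
H(Y|X) = Σ p(X) · H(Y|X=·).
  X=0: p=0.4200, H(Y|X=0) = 0.9403
  X=1: p=0.2000, H(Y|X=1) = 0.9710
  X=2: p=0.3800, H(Y|X=2) = 0.1756
Weighted sum = 0.656 bits.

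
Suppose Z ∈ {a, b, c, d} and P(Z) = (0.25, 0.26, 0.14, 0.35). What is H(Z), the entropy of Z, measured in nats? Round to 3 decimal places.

H(Z) = −Σ p·ln p.
  −(0.25)·ln(0.25) = 0.3466
  −(0.26)·ln(0.26) = 0.3502
  −(0.14)·ln(0.14) = 0.2753
  −(0.35)·ln(0.35) = 0.3674
Sum: 0.3466 + 0.3502 + 0.2753 + 0.3674 = 1.340 nats.

1.340 nats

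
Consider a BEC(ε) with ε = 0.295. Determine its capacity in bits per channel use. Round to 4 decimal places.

0.7050 bits

Binary erasure channel: capacity C = 1 − ε.
C = 1 − 0.295 = 0.7050 bits per channel use.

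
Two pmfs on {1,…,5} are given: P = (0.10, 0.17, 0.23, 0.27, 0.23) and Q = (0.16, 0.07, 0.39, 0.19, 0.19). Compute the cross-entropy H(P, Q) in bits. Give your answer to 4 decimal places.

H(P,Q) = −Σ p·log₂ q.
  −0.10·log₂(0.16) = 0.26439
  −0.17·log₂(0.07) = 0.65221
  −0.23·log₂(0.39) = 0.31244
  −0.27·log₂(0.19) = 0.64690
  −0.23·log₂(0.19) = 0.55106
H(P,Q) = 2.4270 bits.

2.4270 bits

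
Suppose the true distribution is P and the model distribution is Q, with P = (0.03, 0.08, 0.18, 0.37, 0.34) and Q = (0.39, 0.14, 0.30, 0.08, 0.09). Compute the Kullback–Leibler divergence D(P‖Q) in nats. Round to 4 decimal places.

D(P‖Q) = Σ p·ln(p/q).
  0.03·ln(0.03/0.39) = -0.07695
  0.08·ln(0.08/0.14) = -0.04477
  0.18·ln(0.18/0.30) = -0.09195
  0.37·ln(0.37/0.08) = 0.56665
  0.34·ln(0.34/0.09) = 0.45191
D(P‖Q) = 0.8049 nats.

0.8049 nats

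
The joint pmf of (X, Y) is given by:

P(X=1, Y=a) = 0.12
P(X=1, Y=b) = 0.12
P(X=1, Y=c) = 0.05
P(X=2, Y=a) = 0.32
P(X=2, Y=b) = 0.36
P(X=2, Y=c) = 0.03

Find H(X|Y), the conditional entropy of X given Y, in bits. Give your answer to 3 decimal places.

Marginals: p(X) = (0.2900, 0.7100), p(Y) = (0.4400, 0.4800, 0.0800).
H(X|Y) = Σ p(Y) · H(X|Y=·).
  Y=a: p=0.4400, H(X|Y=a) = 0.8454
  Y=b: p=0.4800, H(X|Y=b) = 0.8113
  Y=c: p=0.0800, H(X|Y=c) = 0.9544
Weighted sum = 0.838 bits.

0.838 bits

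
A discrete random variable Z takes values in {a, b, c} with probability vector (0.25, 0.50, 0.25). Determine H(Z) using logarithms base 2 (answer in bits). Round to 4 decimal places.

1.5000 bits

H(Z) = −Σ p·log₂ p.
  −(0.25)·log₂(0.25) = 0.50000
  −(0.50)·log₂(0.50) = 0.50000
  −(0.25)·log₂(0.25) = 0.50000
Sum: 0.50000 + 0.50000 + 0.50000 = 1.5000 bits.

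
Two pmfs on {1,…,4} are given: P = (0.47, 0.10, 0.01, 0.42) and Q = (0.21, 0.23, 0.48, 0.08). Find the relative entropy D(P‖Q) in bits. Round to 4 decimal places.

D(P‖Q) = Σ p·log₂(p/q).
  0.47·log₂(0.47/0.21) = 0.54627
  0.10·log₂(0.10/0.23) = -0.12016
  0.01·log₂(0.01/0.48) = -0.05585
  0.42·log₂(0.42/0.08) = 1.00477
D(P‖Q) = 1.3750 bits.

1.3750 bits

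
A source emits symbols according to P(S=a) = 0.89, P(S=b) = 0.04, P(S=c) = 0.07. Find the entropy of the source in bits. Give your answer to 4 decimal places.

H(S) = −Σ p·log₂ p.
  −(0.89)·log₂(0.89) = 0.14963
  −(0.04)·log₂(0.04) = 0.18575
  −(0.07)·log₂(0.07) = 0.26856
Sum: 0.14963 + 0.18575 + 0.26856 = 0.6039 bits.

0.6039 bits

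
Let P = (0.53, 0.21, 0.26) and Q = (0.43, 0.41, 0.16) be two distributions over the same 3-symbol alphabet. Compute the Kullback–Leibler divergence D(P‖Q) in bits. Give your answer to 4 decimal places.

D(P‖Q) = Σ p·log₂(p/q).
  0.53·log₂(0.53/0.43) = 0.15988
  0.21·log₂(0.21/0.41) = -0.20270
  0.26·log₂(0.26/0.16) = 0.18211
D(P‖Q) = 0.1393 bits.

0.1393 bits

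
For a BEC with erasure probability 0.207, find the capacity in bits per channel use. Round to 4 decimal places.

Binary erasure channel: capacity C = 1 − ε.
C = 1 − 0.207 = 0.7930 bits per channel use.

0.7930 bits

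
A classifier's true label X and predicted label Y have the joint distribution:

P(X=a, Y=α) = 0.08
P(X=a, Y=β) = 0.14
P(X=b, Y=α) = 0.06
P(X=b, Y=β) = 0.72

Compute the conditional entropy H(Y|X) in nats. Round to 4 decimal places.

0.3557 nats

Chain rule: H(Y|X) = H(X,Y) − H(X).
Marginals: p(X) = (0.2200, 0.7800), p(Y) = (0.1400, 0.8600).
H(X,Y) = 0.8826 nats; H(X) = 0.5269 nats.
H(Y|X) = 0.8826 − 0.5269 = 0.3557 nats.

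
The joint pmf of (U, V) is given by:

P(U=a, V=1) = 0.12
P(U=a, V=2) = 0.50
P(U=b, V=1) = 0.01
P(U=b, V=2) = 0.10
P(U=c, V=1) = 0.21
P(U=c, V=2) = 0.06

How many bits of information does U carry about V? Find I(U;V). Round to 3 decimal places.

0.231 bits

Marginals: p(U) = (0.6200, 0.1100, 0.2700), p(V) = (0.3400, 0.6600).
I(U;V) = H(U) + H(V) − H(U,V).
H(U) = 1.2879, H(V) = 0.9248, H(U,V) = 1.9821.
I(U;V) = 1.2879 + 0.9248 − 1.9821 = 0.231 bits.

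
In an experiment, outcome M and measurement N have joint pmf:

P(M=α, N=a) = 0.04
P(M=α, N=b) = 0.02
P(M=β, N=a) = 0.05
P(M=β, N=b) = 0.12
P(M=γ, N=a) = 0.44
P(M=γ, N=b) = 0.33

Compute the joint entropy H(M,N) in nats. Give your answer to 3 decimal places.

H(M,N) = −Σ p(x,y)·ln p(x,y) over all 6 cells.
  cell (α,a): −0.04·ln0.04 = 0.1288
  cell (α,b): −0.02·ln0.02 = 0.0782
  cell (β,a): −0.05·ln0.05 = 0.1498
  cell (β,b): −0.12·ln0.12 = 0.2544
  cell (γ,a): −0.44·ln0.44 = 0.3612
  cell (γ,b): −0.33·ln0.33 = 0.3659
Sum = 1.338 nats.

1.338 nats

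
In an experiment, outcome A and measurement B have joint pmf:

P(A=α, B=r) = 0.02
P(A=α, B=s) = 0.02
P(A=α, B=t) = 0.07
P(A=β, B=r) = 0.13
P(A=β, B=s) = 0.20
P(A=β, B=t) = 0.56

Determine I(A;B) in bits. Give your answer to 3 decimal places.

Marginals: p(A) = (0.1100, 0.8900), p(B) = (0.1500, 0.2200, 0.6300).
I(A;B) = H(A) + H(B) − H(A,B).
H(A) = 0.4999, H(B) = 1.3111, H(A,B) = 1.8098.
I(A;B) = 0.4999 + 1.3111 − 1.8098 = 0.001 bits.

0.001 bits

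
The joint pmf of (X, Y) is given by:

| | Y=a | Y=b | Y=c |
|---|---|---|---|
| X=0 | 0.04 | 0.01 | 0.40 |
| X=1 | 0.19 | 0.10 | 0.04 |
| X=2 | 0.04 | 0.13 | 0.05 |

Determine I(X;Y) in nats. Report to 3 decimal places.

Marginals: p(X) = (0.4500, 0.3300, 0.2200), p(Y) = (0.2700, 0.2400, 0.4900).
I(X;Y) = H(X) + H(Y) − H(X,Y).
H(X) = 1.0583, H(Y) = 1.0456, H(X,Y) = 1.7596.
I(X;Y) = 1.0583 + 1.0456 − 1.7596 = 0.344 nats.

0.344 nats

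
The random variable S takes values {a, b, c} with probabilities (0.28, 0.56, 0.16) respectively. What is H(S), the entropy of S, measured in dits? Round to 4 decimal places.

0.4232 dits

H(S) = −Σ p·log₁₀ p.
  −(0.28)·log₁₀(0.28) = 0.15480
  −(0.56)·log₁₀(0.56) = 0.14101
  −(0.16)·log₁₀(0.16) = 0.12734
Sum: 0.15480 + 0.14101 + 0.12734 = 0.4232 dits.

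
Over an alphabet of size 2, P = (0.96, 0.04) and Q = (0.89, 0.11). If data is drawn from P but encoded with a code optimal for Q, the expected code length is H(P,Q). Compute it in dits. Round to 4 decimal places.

0.0869 dits

H(P,Q) = −Σ p·log₁₀ q.
  −0.96·log₁₀(0.89) = 0.04859
  −0.04·log₁₀(0.11) = 0.03834
H(P,Q) = 0.0869 dits.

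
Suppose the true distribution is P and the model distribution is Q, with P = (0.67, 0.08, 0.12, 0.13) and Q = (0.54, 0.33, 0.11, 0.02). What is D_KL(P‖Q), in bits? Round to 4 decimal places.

0.4111 bits

D(P‖Q) = Σ p·log₂(p/q).
  0.67·log₂(0.67/0.54) = 0.20851
  0.08·log₂(0.08/0.33) = -0.16355
  0.12·log₂(0.12/0.11) = 0.01506
  0.13·log₂(0.13/0.02) = 0.35106
D(P‖Q) = 0.4111 bits.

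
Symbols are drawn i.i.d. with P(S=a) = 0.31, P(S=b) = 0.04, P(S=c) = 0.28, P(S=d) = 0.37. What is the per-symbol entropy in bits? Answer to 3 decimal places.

1.754 bits

H(S) = −Σ p·log₂ p.
  −(0.31)·log₂(0.31) = 0.5238
  −(0.04)·log₂(0.04) = 0.1858
  −(0.28)·log₂(0.28) = 0.5142
  −(0.37)·log₂(0.37) = 0.5307
Sum: 0.5238 + 0.1858 + 0.5142 + 0.5307 = 1.754 bits.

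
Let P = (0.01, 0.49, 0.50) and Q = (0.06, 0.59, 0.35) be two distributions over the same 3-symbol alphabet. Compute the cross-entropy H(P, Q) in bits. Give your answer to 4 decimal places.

1.1709 bits

H(P,Q) = −Σ p·log₂ q.
  −0.01·log₂(0.06) = 0.04059
  −0.49·log₂(0.59) = 0.37299
  −0.50·log₂(0.35) = 0.75729
H(P,Q) = 1.1709 bits.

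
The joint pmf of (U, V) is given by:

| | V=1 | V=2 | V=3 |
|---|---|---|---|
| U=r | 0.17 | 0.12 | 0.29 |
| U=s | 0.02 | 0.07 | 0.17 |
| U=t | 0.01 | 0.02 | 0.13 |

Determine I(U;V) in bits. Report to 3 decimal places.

0.073 bits

Marginals: p(U) = (0.5800, 0.2600, 0.1600), p(V) = (0.2000, 0.2100, 0.5900).
I(U;V) = Σ p(x,y)·log₂[p(x,y)/(p(x)p(y))].
  (r,1): 0.17·log₂(1.4655) = 0.0937
  (r,2): 0.12·log₂(0.9852) = -0.0026
  (r,3): 0.29·log₂(0.8475) = -0.0692
  (s,1): 0.02·log₂(0.3846) = -0.0276
  (s,2): 0.07·log₂(1.2821) = 0.0251
  (s,3): 0.17·log₂(1.1082) = 0.0252
  (t,1): 0.01·log₂(0.3125) = -0.0168
  (t,2): 0.02·log₂(0.5952) = -0.0150
  (t,3): 0.13·log₂(1.3771) = 0.0600
Sum = 0.073 bits.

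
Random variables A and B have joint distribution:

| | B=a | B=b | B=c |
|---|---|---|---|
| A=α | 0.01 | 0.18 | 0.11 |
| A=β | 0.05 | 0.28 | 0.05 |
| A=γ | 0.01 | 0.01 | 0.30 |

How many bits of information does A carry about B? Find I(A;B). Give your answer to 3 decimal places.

Marginals: p(A) = (0.3000, 0.3800, 0.3200), p(B) = (0.0700, 0.4700, 0.4600).
I(A;B) = H(A) + H(B) − H(A,B).
H(A) = 1.5776, H(B) = 1.2958, H(A,B) = 2.4624.
I(A;B) = 1.5776 + 1.2958 − 2.4624 = 0.411 bits.

0.411 bits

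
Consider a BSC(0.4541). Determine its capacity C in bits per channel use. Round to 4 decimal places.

0.0061 bits

Binary symmetric channel: C = 1 − h₂(ε) where h₂ is the binary entropy function.
h₂(0.4541) = −0.4541·log₂0.4541 − 0.5459·log₂0.5459 = 0.9939.
C = 1 − 0.9939 = 0.0061 bits per channel use.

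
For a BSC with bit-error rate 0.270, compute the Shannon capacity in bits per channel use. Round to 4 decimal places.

0.1585 bits

Binary symmetric channel: C = 1 − h₂(ε) where h₂ is the binary entropy function.
h₂(0.270) = −0.270·log₂0.270 − 0.730·log₂0.730 = 0.8415.
C = 1 − 0.8415 = 0.1585 bits per channel use.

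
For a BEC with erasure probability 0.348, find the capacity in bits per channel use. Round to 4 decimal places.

0.6520 bits

Binary erasure channel: capacity C = 1 − ε.
C = 1 − 0.348 = 0.6520 bits per channel use.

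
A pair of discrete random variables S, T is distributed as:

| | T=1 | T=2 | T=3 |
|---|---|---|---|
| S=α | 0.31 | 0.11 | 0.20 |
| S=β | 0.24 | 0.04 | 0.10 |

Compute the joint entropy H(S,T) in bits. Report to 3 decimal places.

H(S,T) = −Σ p(x,y)·log₂ p(x,y) over all 6 cells.
  cell (α,1): −0.31·log₂0.31 = 0.5238
  cell (α,2): −0.11·log₂0.11 = 0.3503
  cell (α,3): −0.20·log₂0.20 = 0.4644
  cell (β,1): −0.24·log₂0.24 = 0.4941
  cell (β,2): −0.04·log₂0.04 = 0.1858
  cell (β,3): −0.10·log₂0.10 = 0.3322
Sum = 2.351 bits.

2.351 bits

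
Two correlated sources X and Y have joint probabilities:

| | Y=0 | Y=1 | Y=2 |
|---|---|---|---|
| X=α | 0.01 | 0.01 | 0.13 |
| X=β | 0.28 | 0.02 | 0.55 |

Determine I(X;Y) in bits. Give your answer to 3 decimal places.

Marginals: p(X) = (0.1500, 0.8500), p(Y) = (0.2900, 0.0300, 0.6800).
I(X;Y) = Σ p(x,y)·log₂[p(x,y)/(p(x)p(y))].
  (α,0): 0.01·log₂(0.2299) = -0.0212
  (α,1): 0.01·log₂(2.2222) = 0.0115
  (α,2): 0.13·log₂(1.2745) = 0.0455
  (β,0): 0.28·log₂(1.1359) = 0.0515
  (β,1): 0.02·log₂(0.7843) = -0.0070
  (β,2): 0.55·log₂(0.9516) = -0.0394
Sum = 0.041 bits.

0.041 bits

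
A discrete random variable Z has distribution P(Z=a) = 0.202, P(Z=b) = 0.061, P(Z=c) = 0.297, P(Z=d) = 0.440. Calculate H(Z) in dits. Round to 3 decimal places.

H(Z) = −Σ p·log₁₀ p.
  −(0.202)·log₁₀(0.202) = 0.1403
  −(0.061)·log₁₀(0.061) = 0.0741
  −(0.297)·log₁₀(0.297) = 0.1566
  −(0.440)·log₁₀(0.440) = 0.1569
Sum: 0.1403 + 0.0741 + 0.1566 + 0.1569 = 0.528 dits.

0.528 dits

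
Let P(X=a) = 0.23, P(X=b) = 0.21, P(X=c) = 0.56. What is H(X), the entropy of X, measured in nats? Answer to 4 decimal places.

0.9905 nats

H(X) = −Σ p·ln p.
  −(0.23)·ln(0.23) = 0.33803
  −(0.21)·ln(0.21) = 0.32774
  −(0.56)·ln(0.56) = 0.32470
Sum: 0.33803 + 0.32774 + 0.32470 = 0.9905 nats.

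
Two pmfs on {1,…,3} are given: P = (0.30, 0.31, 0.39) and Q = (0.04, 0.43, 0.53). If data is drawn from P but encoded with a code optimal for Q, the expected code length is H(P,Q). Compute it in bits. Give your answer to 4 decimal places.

H(P,Q) = −Σ p·log₂ q.
  −0.30·log₂(0.04) = 1.39316
  −0.31·log₂(0.43) = 0.37745
  −0.39·log₂(0.53) = 0.35721
H(P,Q) = 2.1278 bits.

2.1278 bits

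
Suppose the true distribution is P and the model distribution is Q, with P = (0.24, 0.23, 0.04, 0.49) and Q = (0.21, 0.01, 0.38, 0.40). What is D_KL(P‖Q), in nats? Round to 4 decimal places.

D(P‖Q) = Σ p·ln(p/q).
  0.24·ln(0.24/0.21) = 0.03205
  0.23·ln(0.23/0.01) = 0.72116
  0.04·ln(0.04/0.38) = -0.09005
  0.49·ln(0.49/0.40) = 0.09944
D(P‖Q) = 0.7626 nats.

0.7626 nats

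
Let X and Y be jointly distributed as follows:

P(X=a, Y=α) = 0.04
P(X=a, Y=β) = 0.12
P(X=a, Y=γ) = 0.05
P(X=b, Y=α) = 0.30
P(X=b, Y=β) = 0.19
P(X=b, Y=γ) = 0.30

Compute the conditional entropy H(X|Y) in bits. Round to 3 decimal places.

0.683 bits

Marginals: p(X) = (0.2100, 0.7900), p(Y) = (0.3400, 0.3100, 0.3500).
H(X|Y) = Σ p(Y) · H(X|Y=·).
  Y=α: p=0.3400, H(X|Y=α) = 0.5226
  Y=β: p=0.3100, H(X|Y=β) = 0.9629
  Y=γ: p=0.3500, H(X|Y=γ) = 0.5917
Weighted sum = 0.683 bits.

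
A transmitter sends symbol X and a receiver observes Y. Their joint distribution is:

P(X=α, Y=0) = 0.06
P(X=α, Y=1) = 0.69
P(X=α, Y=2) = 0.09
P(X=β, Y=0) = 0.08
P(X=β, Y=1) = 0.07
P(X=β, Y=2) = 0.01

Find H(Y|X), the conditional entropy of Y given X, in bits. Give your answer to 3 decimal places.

0.918 bits

Marginals: p(X) = (0.8400, 0.1600), p(Y) = (0.1400, 0.7600, 0.1000).
H(Y|X) = Σ p(X) · H(Y|X=·).
  X=α: p=0.8400, H(Y|X=α) = 0.8503
  X=β: p=0.1600, H(Y|X=β) = 1.2718
Weighted sum = 0.918 bits.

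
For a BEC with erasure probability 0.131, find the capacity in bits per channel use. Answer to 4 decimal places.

0.8690 bits

Binary erasure channel: capacity C = 1 − ε.
C = 1 − 0.131 = 0.8690 bits per channel use.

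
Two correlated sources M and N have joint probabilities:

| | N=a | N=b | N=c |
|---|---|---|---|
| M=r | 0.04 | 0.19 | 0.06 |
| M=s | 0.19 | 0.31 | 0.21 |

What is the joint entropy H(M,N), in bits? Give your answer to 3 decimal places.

H(M,N) = −Σ p(x,y)·log₂ p(x,y) over all 6 cells.
  cell (r,a): −0.04·log₂0.04 = 0.1858
  cell (r,b): −0.19·log₂0.19 = 0.4552
  cell (r,c): −0.06·log₂0.06 = 0.2435
  cell (s,a): −0.19·log₂0.19 = 0.4552
  cell (s,b): −0.31·log₂0.31 = 0.5238
  cell (s,c): −0.21·log₂0.21 = 0.4728
Sum = 2.336 bits.

2.336 bits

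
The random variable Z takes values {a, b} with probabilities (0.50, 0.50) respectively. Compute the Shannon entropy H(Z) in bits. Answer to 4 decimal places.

1.0000 bits

H(Z) = −Σ p·log₂ p.
  −(0.50)·log₂(0.50) = 0.50000
  −(0.50)·log₂(0.50) = 0.50000
Sum: 0.50000 + 0.50000 = 1.0000 bits.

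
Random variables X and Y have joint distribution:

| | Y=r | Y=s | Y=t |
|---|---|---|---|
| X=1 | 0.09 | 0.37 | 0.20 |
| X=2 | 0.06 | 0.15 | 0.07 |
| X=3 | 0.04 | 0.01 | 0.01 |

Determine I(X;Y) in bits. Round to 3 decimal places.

Marginals: p(X) = (0.6600, 0.2800, 0.0600), p(Y) = (0.1900, 0.5300, 0.2800).
I(X;Y) = H(X) + H(Y) − H(X,Y).
H(X) = 1.1534, H(Y) = 1.4549, H(X,Y) = 2.5490.
I(X;Y) = 1.1534 + 1.4549 − 2.5490 = 0.059 bits.

0.059 bits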